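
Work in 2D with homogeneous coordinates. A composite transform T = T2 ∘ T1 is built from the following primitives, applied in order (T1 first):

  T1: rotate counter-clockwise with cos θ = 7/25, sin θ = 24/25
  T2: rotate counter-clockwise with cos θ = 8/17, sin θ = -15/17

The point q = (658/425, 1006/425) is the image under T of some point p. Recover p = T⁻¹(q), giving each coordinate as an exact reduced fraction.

p = (2, 2)

T1 = [7/25 -24/25 0; 24/25 7/25 0; 0 0 1]
T2·T1 = [416/425 -87/425 0; 87/425 416/425 0; 0 0 1]
det M = 1; M⁻¹ = [416/425 87/425 0; -87/425 416/425 0; 0 0 1]
M⁻¹ · (658/425, 1006/425)ᵀ = (2, 2)ᵀ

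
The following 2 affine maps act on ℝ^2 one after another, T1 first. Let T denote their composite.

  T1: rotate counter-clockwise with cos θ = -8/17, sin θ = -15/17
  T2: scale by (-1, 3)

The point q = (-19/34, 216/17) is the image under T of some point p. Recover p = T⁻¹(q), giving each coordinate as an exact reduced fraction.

T1 = [-8/17 15/17 0; -15/17 -8/17 0; 0 0 1]
T2·T1 = [8/17 -15/17 0; -45/17 -24/17 0; 0 0 1]
det M = -3; M⁻¹ = [8/17 -5/17 0; -15/17 -8/51 0; 0 0 1]
M⁻¹ · (-19/34, 216/17)ᵀ = (-4, -3/2)ᵀ

p = (-4, -3/2)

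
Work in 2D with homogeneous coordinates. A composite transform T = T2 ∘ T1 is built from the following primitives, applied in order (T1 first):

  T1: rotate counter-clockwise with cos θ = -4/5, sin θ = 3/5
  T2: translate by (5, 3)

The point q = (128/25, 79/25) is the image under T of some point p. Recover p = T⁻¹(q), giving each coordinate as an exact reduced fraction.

p = (0, -1/5)

T1 = [-4/5 -3/5 0; 3/5 -4/5 0; 0 0 1]
T2·T1 = [-4/5 -3/5 5; 3/5 -4/5 3; 0 0 1]
det M = 1; M⁻¹ = [-4/5 3/5 11/5; -3/5 -4/5 27/5; 0 0 1]
M⁻¹ · (128/25, 79/25)ᵀ = (0, -1/5)ᵀ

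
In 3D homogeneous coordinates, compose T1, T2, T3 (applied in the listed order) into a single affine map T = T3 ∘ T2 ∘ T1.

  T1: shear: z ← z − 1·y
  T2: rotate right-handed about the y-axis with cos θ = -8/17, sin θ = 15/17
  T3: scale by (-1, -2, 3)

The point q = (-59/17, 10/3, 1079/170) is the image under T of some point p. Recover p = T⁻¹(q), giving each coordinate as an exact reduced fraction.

T1 = [1 0 0 0; 0 1 0 0; 0 -1 1 0; 0 0 0 1]
T2·T1 = [-8/17 -15/17 15/17 0; 0 1 0 0; -15/17 8/17 -8/17 0; 0 0 0 1]
T3·…·T1 = [8/17 15/17 -15/17 0; 0 -2 0 0; -45/17 24/17 -24/17 0; 0 0 0 1]
det M = 6; M⁻¹ = [8/17 0 -5/17 0; 0 -1/2 0 0; -15/17 -1/2 -8/51 0; 0 0 0 1]
M⁻¹ · (-59/17, 10/3, 1079/170)ᵀ = (-7/2, -5/3, 2/5)ᵀ

p = (-7/2, -5/3, 2/5)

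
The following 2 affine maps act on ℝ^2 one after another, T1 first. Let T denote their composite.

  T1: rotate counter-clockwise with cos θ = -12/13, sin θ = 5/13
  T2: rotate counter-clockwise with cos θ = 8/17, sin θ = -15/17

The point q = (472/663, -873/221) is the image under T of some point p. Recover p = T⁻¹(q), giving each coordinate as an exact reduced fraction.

T1 = [-12/13 -5/13 0; 5/13 -12/13 0; 0 0 1]
T2·T1 = [-21/221 -220/221 0; 220/221 -21/221 0; 0 0 1]
det M = 1; M⁻¹ = [-21/221 220/221 0; -220/221 -21/221 0; 0 0 1]
M⁻¹ · (472/663, -873/221)ᵀ = (-4, -1/3)ᵀ

p = (-4, -1/3)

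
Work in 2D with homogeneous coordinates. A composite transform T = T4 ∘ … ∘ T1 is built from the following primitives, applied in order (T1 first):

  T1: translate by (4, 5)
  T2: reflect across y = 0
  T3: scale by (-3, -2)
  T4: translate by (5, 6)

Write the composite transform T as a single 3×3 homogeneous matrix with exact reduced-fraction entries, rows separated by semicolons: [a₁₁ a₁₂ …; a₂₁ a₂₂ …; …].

T = [-3 0 -7; 0 2 16; 0 0 1]

T1 = [1 0 4; 0 1 5; 0 0 1]
T2·T1 = [1 0 4; 0 -1 -5; 0 0 1]
T3·…·T1 = [-3 0 -12; 0 2 10; 0 0 1]
T4·…·T1 = [-3 0 -7; 0 2 16; 0 0 1]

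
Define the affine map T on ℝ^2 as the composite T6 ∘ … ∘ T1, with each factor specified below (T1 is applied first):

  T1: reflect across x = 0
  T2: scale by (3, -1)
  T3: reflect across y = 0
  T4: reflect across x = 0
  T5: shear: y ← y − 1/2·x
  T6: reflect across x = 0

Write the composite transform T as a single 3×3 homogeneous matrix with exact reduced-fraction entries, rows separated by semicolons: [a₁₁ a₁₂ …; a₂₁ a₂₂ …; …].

T = [-3 0 0; -3/2 1 0; 0 0 1]

T1 = [-1 0 0; 0 1 0; 0 0 1]
T2·T1 = [-3 0 0; 0 -1 0; 0 0 1]
T3·…·T1 = [-3 0 0; 0 1 0; 0 0 1]
T4·…·T1 = [3 0 0; 0 1 0; 0 0 1]
T5·…·T1 = [3 0 0; -3/2 1 0; 0 0 1]
T6·…·T1 = [-3 0 0; -3/2 1 0; 0 0 1]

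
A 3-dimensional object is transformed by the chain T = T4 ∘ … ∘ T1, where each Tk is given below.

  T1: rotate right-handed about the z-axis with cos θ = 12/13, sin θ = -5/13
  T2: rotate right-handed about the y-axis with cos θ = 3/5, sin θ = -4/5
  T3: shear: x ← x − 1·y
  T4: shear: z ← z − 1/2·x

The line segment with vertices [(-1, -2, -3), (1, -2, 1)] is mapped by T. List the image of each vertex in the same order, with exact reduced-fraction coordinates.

image vertices: (37/13, -19/13, -119/26), (99/65, -29/13, -1/26)

T1 rotate right-handed about the z-axis with cos θ = 12/13, sin θ = -5/13: (-1, -2, -3) → (-22/13, -19/13, -3); (1, -2, 1) → (2/13, -29/13, 1)
T2 rotate right-handed about the y-axis with cos θ = 3/5, sin θ = -4/5: (-22/13, -19/13, -3) → (18/13, -19/13, -41/13); (2/13, -29/13, 1) → (-46/65, -29/13, 47/65)
T3 shear: x ← x − 1·y: (18/13, -19/13, -41/13) → (37/13, -19/13, -41/13); (-46/65, -29/13, 47/65) → (99/65, -29/13, 47/65)
T4 shear: z ← z − 1/2·x: (37/13, -19/13, -41/13) → (37/13, -19/13, -119/26); (99/65, -29/13, 47/65) → (99/65, -29/13, -1/26)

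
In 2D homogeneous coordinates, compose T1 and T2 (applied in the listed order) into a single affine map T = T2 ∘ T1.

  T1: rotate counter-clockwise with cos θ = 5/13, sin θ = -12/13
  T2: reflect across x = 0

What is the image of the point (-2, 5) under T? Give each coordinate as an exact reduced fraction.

T1 rotate counter-clockwise with cos θ = 5/13, sin θ = -12/13: (-2, 5) → (50/13, 49/13)
T2 reflect across x = 0: (50/13, 49/13) → (-50/13, 49/13)

T(p) = (-50/13, 49/13)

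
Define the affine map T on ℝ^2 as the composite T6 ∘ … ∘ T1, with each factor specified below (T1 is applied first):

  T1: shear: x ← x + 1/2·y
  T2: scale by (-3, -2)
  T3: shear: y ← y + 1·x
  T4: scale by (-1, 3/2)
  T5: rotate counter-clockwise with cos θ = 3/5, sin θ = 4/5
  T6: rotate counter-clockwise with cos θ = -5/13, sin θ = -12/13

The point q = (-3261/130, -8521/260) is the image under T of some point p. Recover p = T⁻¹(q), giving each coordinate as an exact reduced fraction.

T1 = [1 1/2 0; 0 1 0; 0 0 1]
T2·T1 = [-3 -3/2 0; 0 -2 0; 0 0 1]
T3·…·T1 = [-3 -3/2 0; -3 -7/2 0; 0 0 1]
T4·…·T1 = [3 3/2 0; -9/2 -21/4 0; 0 0 1]
T5·…·T1 = [27/5 51/10 0; -3/10 -39/20 0; 0 0 1]
T6·…·T1 = [-153/65 -489/130 0; -633/130 -1029/260 0; 0 0 1]
det M = -9; M⁻¹ = [343/780 -163/390 0; -211/390 17/65 0; 0 0 1]
M⁻¹ · (-3261/130, -8521/260)ᵀ = (8/3, 5)ᵀ

p = (8/3, 5)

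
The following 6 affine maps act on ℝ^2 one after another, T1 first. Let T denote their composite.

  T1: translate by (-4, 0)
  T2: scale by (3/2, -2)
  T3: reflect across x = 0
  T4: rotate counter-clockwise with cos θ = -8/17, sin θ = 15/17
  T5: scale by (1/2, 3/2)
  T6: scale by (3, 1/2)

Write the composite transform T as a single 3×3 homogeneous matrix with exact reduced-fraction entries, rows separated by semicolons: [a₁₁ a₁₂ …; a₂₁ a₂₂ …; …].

T = [18/17 45/17 -72/17; -135/136 12/17 135/34; 0 0 1]

T1 = [1 0 -4; 0 1 0; 0 0 1]
T2·T1 = [3/2 0 -6; 0 -2 0; 0 0 1]
T3·…·T1 = [-3/2 0 6; 0 -2 0; 0 0 1]
T4·…·T1 = [12/17 30/17 -48/17; -45/34 16/17 90/17; 0 0 1]
T5·…·T1 = [6/17 15/17 -24/17; -135/68 24/17 135/17; 0 0 1]
T6·…·T1 = [18/17 45/17 -72/17; -135/136 12/17 135/34; 0 0 1]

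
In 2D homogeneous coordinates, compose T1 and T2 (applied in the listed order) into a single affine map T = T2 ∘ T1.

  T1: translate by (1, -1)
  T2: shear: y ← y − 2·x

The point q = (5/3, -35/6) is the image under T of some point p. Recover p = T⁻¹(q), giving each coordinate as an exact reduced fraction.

p = (2/3, -3/2)

T1 = [1 0 1; 0 1 -1; 0 0 1]
T2·T1 = [1 0 1; -2 1 -3; 0 0 1]
det M = 1; M⁻¹ = [1 0 -1; 2 1 1; 0 0 1]
M⁻¹ · (5/3, -35/6)ᵀ = (2/3, -3/2)ᵀ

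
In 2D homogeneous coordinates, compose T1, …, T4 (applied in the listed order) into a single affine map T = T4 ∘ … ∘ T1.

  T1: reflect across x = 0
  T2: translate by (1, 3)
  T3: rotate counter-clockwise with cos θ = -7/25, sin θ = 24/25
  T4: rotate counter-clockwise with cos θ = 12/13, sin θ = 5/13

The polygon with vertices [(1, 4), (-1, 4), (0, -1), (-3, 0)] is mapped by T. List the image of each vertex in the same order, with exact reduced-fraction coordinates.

image vertices: (-1771/325, -1428/325), (-2179/325, -922/325), (-142/65, -31/65), (-63/13, 16/13)

T1 reflect across x = 0: (1, 4) → (-1, 4); (-1, 4) → (1, 4); (0, -1) → (0, -1); (-3, 0) → (3, 0)
T2 translate by (1, 3): (-1, 4) → (0, 7); (1, 4) → (2, 7); (0, -1) → (1, 2); (3, 0) → (4, 3)
T3 rotate counter-clockwise with cos θ = -7/25, sin θ = 24/25: (0, 7) → (-168/25, -49/25); (2, 7) → (-182/25, -1/25); (1, 2) → (-11/5, 2/5); (4, 3) → (-4, 3)
T4 rotate counter-clockwise with cos θ = 12/13, sin θ = 5/13: (-168/25, -49/25) → (-1771/325, -1428/325); (-182/25, -1/25) → (-2179/325, -922/325); (-11/5, 2/5) → (-142/65, -31/65); (-4, 3) → (-63/13, 16/13)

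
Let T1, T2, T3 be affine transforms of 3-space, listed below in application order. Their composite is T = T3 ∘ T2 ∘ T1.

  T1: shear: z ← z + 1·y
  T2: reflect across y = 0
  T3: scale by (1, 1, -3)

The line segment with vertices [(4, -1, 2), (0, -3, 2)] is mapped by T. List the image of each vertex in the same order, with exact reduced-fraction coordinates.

T1 shear: z ← z + 1·y: (4, -1, 2) → (4, -1, 1); (0, -3, 2) → (0, -3, -1)
T2 reflect across y = 0: (4, -1, 1) → (4, 1, 1); (0, -3, -1) → (0, 3, -1)
T3 scale by (1, 1, -3): (4, 1, 1) → (4, 1, -3); (0, 3, -1) → (0, 3, 3)

image vertices: (4, 1, -3), (0, 3, 3)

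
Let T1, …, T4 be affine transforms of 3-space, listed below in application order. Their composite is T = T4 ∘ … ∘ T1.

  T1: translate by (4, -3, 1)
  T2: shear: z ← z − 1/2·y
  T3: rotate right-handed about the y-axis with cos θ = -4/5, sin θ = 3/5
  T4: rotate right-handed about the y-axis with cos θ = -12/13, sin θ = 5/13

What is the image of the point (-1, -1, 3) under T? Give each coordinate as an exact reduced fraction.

T1 translate by (4, -3, 1): (-1, -1, 3) → (3, -4, 4)
T2 shear: z ← z − 1/2·y: (3, -4, 4) → (3, -4, 6)
T3 rotate right-handed about the y-axis with cos θ = -4/5, sin θ = 3/5: (3, -4, 6) → (6/5, -4, -33/5)
T4 rotate right-handed about the y-axis with cos θ = -12/13, sin θ = 5/13: (6/5, -4, -33/5) → (-237/65, -4, 366/65)

T(p) = (-237/65, -4, 366/65)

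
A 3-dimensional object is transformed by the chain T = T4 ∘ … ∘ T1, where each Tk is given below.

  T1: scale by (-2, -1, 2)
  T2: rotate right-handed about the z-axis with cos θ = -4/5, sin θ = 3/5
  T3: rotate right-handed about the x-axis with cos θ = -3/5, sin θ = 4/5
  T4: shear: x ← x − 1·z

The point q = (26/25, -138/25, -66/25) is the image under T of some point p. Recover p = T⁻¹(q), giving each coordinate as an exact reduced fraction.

p = (-1, 0, 3)

T1 = [-2 0 0 0; 0 -1 0 0; 0 0 2 0; 0 0 0 1]
T2·T1 = [8/5 3/5 0 0; -6/5 4/5 0 0; 0 0 2 0; 0 0 0 1]
T3·…·T1 = [8/5 3/5 0 0; 18/25 -12/25 -8/5 0; -24/25 16/25 -6/5 0; 0 0 0 1]
T4·…·T1 = [64/25 -1/25 6/5 0; 18/25 -12/25 -8/5 0; -24/25 16/25 -6/5 0; 0 0 0 1]
det M = 4; M⁻¹ = [2/5 9/50 4/25 0; 3/5 -12/25 31/25 0; 0 -2/5 -3/10 0; 0 0 0 1]
M⁻¹ · (26/25, -138/25, -66/25)ᵀ = (-1, 0, 3)ᵀ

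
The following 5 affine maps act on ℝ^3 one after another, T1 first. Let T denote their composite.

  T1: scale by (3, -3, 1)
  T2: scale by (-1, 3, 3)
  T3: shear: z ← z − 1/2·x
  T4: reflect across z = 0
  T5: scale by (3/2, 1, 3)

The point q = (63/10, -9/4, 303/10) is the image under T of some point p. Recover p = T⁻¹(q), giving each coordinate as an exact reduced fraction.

p = (-7/5, 1/4, -8/3)

T1 = [3 0 0 0; 0 -3 0 0; 0 0 1 0; 0 0 0 1]
T2·T1 = [-3 0 0 0; 0 -9 0 0; 0 0 3 0; 0 0 0 1]
T3·…·T1 = [-3 0 0 0; 0 -9 0 0; 3/2 0 3 0; 0 0 0 1]
T4·…·T1 = [-3 0 0 0; 0 -9 0 0; -3/2 0 -3 0; 0 0 0 1]
T5·…·T1 = [-9/2 0 0 0; 0 -9 0 0; -9/2 0 -9 0; 0 0 0 1]
det M = -729/2; M⁻¹ = [-2/9 0 0 0; 0 -1/9 0 0; 1/9 0 -1/9 0; 0 0 0 1]
M⁻¹ · (63/10, -9/4, 303/10)ᵀ = (-7/5, 1/4, -8/3)ᵀ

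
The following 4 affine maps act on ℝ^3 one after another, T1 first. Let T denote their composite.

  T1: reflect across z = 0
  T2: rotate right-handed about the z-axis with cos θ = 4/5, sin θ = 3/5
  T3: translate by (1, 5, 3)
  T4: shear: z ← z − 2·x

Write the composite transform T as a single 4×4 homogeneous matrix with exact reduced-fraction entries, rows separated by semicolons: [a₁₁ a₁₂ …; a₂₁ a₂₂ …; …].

T = [4/5 -3/5 0 1; 3/5 4/5 0 5; -8/5 6/5 -1 1; 0 0 0 1]

T1 = [1 0 0 0; 0 1 0 0; 0 0 -1 0; 0 0 0 1]
T2·T1 = [4/5 -3/5 0 0; 3/5 4/5 0 0; 0 0 -1 0; 0 0 0 1]
T3·…·T1 = [4/5 -3/5 0 1; 3/5 4/5 0 5; 0 0 -1 3; 0 0 0 1]
T4·…·T1 = [4/5 -3/5 0 1; 3/5 4/5 0 5; -8/5 6/5 -1 1; 0 0 0 1]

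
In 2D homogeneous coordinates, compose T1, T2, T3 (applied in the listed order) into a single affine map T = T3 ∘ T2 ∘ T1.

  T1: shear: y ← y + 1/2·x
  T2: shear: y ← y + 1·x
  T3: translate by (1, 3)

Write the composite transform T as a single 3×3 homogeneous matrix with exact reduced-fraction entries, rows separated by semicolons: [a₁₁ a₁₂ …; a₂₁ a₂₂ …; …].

T1 = [1 0 0; 1/2 1 0; 0 0 1]
T2·T1 = [1 0 0; 3/2 1 0; 0 0 1]
T3·…·T1 = [1 0 1; 3/2 1 3; 0 0 1]

T = [1 0 1; 3/2 1 3; 0 0 1]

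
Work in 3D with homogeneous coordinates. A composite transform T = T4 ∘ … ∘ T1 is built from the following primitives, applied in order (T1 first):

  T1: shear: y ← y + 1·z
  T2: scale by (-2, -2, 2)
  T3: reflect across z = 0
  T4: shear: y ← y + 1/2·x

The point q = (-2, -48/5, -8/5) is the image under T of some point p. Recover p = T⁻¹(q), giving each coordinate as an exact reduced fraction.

p = (1, 7/2, 4/5)

T1 = [1 0 0 0; 0 1 1 0; 0 0 1 0; 0 0 0 1]
T2·T1 = [-2 0 0 0; 0 -2 -2 0; 0 0 2 0; 0 0 0 1]
T3·…·T1 = [-2 0 0 0; 0 -2 -2 0; 0 0 -2 0; 0 0 0 1]
T4·…·T1 = [-2 0 0 0; -1 -2 -2 0; 0 0 -2 0; 0 0 0 1]
det M = -8; M⁻¹ = [-1/2 0 0 0; 1/4 -1/2 1/2 0; 0 0 -1/2 0; 0 0 0 1]
M⁻¹ · (-2, -48/5, -8/5)ᵀ = (1, 7/2, 4/5)ᵀ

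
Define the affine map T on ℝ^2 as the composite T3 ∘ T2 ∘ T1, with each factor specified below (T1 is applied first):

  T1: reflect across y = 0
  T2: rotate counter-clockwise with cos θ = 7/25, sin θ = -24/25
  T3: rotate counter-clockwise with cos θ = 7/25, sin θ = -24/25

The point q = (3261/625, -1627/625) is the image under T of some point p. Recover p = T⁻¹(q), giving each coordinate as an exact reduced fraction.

p = (-3, -5)

T1 = [1 0 0; 0 -1 0; 0 0 1]
T2·T1 = [7/25 -24/25 0; -24/25 -7/25 0; 0 0 1]
T3·…·T1 = [-527/625 -336/625 0; -336/625 527/625 0; 0 0 1]
det M = -1; M⁻¹ = [-527/625 -336/625 0; -336/625 527/625 0; 0 0 1]
M⁻¹ · (3261/625, -1627/625)ᵀ = (-3, -5)ᵀ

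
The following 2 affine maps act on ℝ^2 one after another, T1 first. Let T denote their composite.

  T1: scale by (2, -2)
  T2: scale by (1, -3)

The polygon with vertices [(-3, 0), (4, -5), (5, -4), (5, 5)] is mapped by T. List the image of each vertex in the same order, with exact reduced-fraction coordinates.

image vertices: (-6, 0), (8, -30), (10, -24), (10, 30)

T1 scale by (2, -2): (-3, 0) → (-6, 0); (4, -5) → (8, 10); (5, -4) → (10, 8); (5, 5) → (10, -10)
T2 scale by (1, -3): (-6, 0) → (-6, 0); (8, 10) → (8, -30); (10, 8) → (10, -24); (10, -10) → (10, 30)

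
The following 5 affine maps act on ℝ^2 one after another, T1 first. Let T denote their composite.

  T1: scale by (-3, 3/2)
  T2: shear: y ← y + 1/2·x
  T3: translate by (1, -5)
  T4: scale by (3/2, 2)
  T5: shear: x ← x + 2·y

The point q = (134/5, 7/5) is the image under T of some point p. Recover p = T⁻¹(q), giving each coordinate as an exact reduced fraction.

p = (-5, -6/5)

T1 = [-3 0 0; 0 3/2 0; 0 0 1]
T2·T1 = [-3 0 0; -3/2 3/2 0; 0 0 1]
T3·…·T1 = [-3 0 1; -3/2 3/2 -5; 0 0 1]
T4·…·T1 = [-9/2 0 3/2; -3 3 -10; 0 0 1]
T5·…·T1 = [-21/2 6 -37/2; -3 3 -10; 0 0 1]
det M = -27/2; M⁻¹ = [-2/9 4/9 1/3; -2/9 7/9 11/3; 0 0 1]
M⁻¹ · (134/5, 7/5)ᵀ = (-5, -6/5)ᵀ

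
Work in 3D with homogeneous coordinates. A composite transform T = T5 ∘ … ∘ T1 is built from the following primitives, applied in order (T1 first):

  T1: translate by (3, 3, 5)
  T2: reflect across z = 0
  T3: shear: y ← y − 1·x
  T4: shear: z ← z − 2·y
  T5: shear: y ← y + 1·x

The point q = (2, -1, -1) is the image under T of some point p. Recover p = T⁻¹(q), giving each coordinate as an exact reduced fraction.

T1 = [1 0 0 3; 0 1 0 3; 0 0 1 5; 0 0 0 1]
T2·T1 = [1 0 0 3; 0 1 0 3; 0 0 -1 -5; 0 0 0 1]
T3·…·T1 = [1 0 0 3; -1 1 0 0; 0 0 -1 -5; 0 0 0 1]
T4·…·T1 = [1 0 0 3; -1 1 0 0; 2 -2 -1 -5; 0 0 0 1]
T5·…·T1 = [1 0 0 3; 0 1 0 3; 2 -2 -1 -5; 0 0 0 1]
det M = -1; M⁻¹ = [1 0 0 -3; 0 1 0 -3; 2 -2 -1 -5; 0 0 0 1]
M⁻¹ · (2, -1, -1)ᵀ = (-1, -4, 2)ᵀ

p = (-1, -4, 2)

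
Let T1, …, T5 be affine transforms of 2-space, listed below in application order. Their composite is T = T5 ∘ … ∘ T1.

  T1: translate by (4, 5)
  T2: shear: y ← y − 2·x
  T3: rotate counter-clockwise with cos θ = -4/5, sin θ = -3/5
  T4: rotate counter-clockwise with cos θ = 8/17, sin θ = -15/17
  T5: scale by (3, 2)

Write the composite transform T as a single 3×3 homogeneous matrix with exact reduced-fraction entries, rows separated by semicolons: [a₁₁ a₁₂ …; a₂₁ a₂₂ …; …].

T = [-3/17 -108/85 -120/17; 76/17 -154/85 150/17; 0 0 1]

T1 = [1 0 4; 0 1 5; 0 0 1]
T2·T1 = [1 0 4; -2 1 -3; 0 0 1]
T3·…·T1 = [-2 3/5 -5; 1 -4/5 0; 0 0 1]
T4·…·T1 = [-1/17 -36/85 -40/17; 38/17 -77/85 75/17; 0 0 1]
T5·…·T1 = [-3/17 -108/85 -120/17; 76/17 -154/85 150/17; 0 0 1]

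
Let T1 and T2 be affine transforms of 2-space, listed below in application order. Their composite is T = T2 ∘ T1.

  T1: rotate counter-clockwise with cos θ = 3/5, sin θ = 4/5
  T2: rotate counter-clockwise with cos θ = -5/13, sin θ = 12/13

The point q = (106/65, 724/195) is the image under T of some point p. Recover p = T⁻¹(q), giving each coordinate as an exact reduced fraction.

T1 = [3/5 -4/5 0; 4/5 3/5 0; 0 0 1]
T2·T1 = [-63/65 -16/65 0; 16/65 -63/65 0; 0 0 1]
det M = 1; M⁻¹ = [-63/65 16/65 0; -16/65 -63/65 0; 0 0 1]
M⁻¹ · (106/65, 724/195)ᵀ = (-2/3, -4)ᵀ

p = (-2/3, -4)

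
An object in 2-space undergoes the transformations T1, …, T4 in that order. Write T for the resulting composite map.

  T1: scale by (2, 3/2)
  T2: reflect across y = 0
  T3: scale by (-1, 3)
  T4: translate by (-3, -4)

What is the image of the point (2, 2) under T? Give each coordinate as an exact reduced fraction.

T(p) = (-7, -13)

T1 scale by (2, 3/2): (2, 2) → (4, 3)
T2 reflect across y = 0: (4, 3) → (4, -3)
T3 scale by (-1, 3): (4, -3) → (-4, -9)
T4 translate by (-3, -4): (-4, -9) → (-7, -13)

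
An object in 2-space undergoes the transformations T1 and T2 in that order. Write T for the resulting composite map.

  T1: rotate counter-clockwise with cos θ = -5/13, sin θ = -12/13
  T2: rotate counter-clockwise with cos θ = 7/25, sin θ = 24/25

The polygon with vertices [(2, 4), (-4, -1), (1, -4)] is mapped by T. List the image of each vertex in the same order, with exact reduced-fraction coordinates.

image vertices: (1322/325, 604/325), (-1216/325, 563/325), (-563/325, -1216/325)

T1 rotate counter-clockwise with cos θ = -5/13, sin θ = -12/13: (2, 4) → (38/13, -44/13); (-4, -1) → (8/13, 53/13); (1, -4) → (-53/13, 8/13)
T2 rotate counter-clockwise with cos θ = 7/25, sin θ = 24/25: (38/13, -44/13) → (1322/325, 604/325); (8/13, 53/13) → (-1216/325, 563/325); (-53/13, 8/13) → (-563/325, -1216/325)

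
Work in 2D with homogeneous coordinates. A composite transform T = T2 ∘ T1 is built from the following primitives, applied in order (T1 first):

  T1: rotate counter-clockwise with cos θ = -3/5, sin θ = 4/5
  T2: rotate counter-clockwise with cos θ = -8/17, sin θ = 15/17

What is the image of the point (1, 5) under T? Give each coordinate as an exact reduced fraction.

T1 rotate counter-clockwise with cos θ = -3/5, sin θ = 4/5: (1, 5) → (-23/5, -11/5)
T2 rotate counter-clockwise with cos θ = -8/17, sin θ = 15/17: (-23/5, -11/5) → (349/85, -257/85)

T(p) = (349/85, -257/85)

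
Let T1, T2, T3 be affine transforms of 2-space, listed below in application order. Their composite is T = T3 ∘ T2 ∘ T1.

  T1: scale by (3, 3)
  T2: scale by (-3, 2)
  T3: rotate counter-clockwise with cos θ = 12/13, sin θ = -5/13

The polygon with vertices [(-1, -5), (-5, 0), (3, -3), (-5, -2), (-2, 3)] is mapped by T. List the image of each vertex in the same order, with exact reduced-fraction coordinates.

T1 scale by (3, 3): (-1, -5) → (-3, -15); (-5, 0) → (-15, 0); (3, -3) → (9, -9); (-5, -2) → (-15, -6); (-2, 3) → (-6, 9)
T2 scale by (-3, 2): (-3, -15) → (9, -30); (-15, 0) → (45, 0); (9, -9) → (-27, -18); (-15, -6) → (45, -12); (-6, 9) → (18, 18)
T3 rotate counter-clockwise with cos θ = 12/13, sin θ = -5/13: (9, -30) → (-42/13, -405/13); (45, 0) → (540/13, -225/13); (-27, -18) → (-414/13, -81/13); (45, -12) → (480/13, -369/13); (18, 18) → (306/13, 126/13)

image vertices: (-42/13, -405/13), (540/13, -225/13), (-414/13, -81/13), (480/13, -369/13), (306/13, 126/13)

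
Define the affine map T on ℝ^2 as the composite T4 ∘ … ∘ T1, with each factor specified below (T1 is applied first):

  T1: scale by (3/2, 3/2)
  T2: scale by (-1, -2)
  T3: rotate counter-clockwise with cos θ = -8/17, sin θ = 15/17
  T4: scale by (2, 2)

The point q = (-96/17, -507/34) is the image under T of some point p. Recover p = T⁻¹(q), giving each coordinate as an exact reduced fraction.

T1 = [3/2 0 0; 0 3/2 0; 0 0 1]
T2·T1 = [-3/2 0 0; 0 -3 0; 0 0 1]
T3·…·T1 = [12/17 45/17 0; -45/34 24/17 0; 0 0 1]
T4·…·T1 = [24/17 90/17 0; -45/17 48/17 0; 0 0 1]
det M = 18; M⁻¹ = [8/51 -5/17 0; 5/34 4/51 0; 0 0 1]
M⁻¹ · (-96/17, -507/34)ᵀ = (7/2, -2)ᵀ

p = (7/2, -2)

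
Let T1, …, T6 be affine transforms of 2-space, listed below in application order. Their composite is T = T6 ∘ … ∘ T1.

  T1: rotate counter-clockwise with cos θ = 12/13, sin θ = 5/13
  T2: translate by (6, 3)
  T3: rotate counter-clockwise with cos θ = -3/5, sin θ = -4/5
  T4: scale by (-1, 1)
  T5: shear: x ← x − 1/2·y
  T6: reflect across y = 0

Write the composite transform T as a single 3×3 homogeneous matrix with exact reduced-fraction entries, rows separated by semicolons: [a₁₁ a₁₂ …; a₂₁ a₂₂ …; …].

T1 = [12/13 -5/13 0; 5/13 12/13 0; 0 0 1]
T2·T1 = [12/13 -5/13 6; 5/13 12/13 3; 0 0 1]
T3·…·T1 = [-16/65 63/65 -6/5; -63/65 -16/65 -33/5; 0 0 1]
T4·…·T1 = [16/65 -63/65 6/5; -63/65 -16/65 -33/5; 0 0 1]
T5·…·T1 = [19/26 -11/13 9/2; -63/65 -16/65 -33/5; 0 0 1]
T6·…·T1 = [19/26 -11/13 9/2; 63/65 16/65 33/5; 0 0 1]

T = [19/26 -11/13 9/2; 63/65 16/65 33/5; 0 0 1]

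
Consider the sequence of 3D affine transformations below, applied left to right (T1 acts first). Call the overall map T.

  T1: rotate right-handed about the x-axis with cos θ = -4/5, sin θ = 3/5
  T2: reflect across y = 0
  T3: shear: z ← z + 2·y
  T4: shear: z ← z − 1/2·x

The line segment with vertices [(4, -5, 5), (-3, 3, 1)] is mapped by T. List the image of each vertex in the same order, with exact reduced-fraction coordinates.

T1 rotate right-handed about the x-axis with cos θ = -4/5, sin θ = 3/5: (4, -5, 5) → (4, 1, -7); (-3, 3, 1) → (-3, -3, 1)
T2 reflect across y = 0: (4, 1, -7) → (4, -1, -7); (-3, -3, 1) → (-3, 3, 1)
T3 shear: z ← z + 2·y: (4, -1, -7) → (4, -1, -9); (-3, 3, 1) → (-3, 3, 7)
T4 shear: z ← z − 1/2·x: (4, -1, -9) → (4, -1, -11); (-3, 3, 7) → (-3, 3, 17/2)

image vertices: (4, -1, -11), (-3, 3, 17/2)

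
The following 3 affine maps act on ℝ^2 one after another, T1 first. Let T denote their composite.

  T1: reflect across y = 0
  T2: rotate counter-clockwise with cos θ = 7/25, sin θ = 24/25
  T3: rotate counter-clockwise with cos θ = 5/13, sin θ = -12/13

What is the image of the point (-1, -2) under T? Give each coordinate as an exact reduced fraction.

T1 reflect across y = 0: (-1, -2) → (-1, 2)
T2 rotate counter-clockwise with cos θ = 7/25, sin θ = 24/25: (-1, 2) → (-11/5, -2/5)
T3 rotate counter-clockwise with cos θ = 5/13, sin θ = -12/13: (-11/5, -2/5) → (-79/65, 122/65)

T(p) = (-79/65, 122/65)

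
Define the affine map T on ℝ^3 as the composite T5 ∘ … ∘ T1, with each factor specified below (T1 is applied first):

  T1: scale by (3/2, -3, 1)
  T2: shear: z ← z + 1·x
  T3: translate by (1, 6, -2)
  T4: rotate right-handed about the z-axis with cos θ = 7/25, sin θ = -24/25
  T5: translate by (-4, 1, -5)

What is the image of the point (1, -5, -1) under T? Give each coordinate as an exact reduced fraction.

T(p) = (843/50, 112/25, -13/2)

T1 scale by (3/2, -3, 1): (1, -5, -1) → (3/2, 15, -1)
T2 shear: z ← z + 1·x: (3/2, 15, -1) → (3/2, 15, 1/2)
T3 translate by (1, 6, -2): (3/2, 15, 1/2) → (5/2, 21, -3/2)
T4 rotate right-handed about the z-axis with cos θ = 7/25, sin θ = -24/25: (5/2, 21, -3/2) → (1043/50, 87/25, -3/2)
T5 translate by (-4, 1, -5): (1043/50, 87/25, -3/2) → (843/50, 112/25, -13/2)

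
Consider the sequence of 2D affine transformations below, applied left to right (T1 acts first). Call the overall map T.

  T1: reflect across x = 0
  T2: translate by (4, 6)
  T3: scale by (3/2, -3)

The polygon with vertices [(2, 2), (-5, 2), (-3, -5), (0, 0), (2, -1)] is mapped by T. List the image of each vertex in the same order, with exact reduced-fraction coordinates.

image vertices: (3, -24), (27/2, -24), (21/2, -3), (6, -18), (3, -15)

T1 reflect across x = 0: (2, 2) → (-2, 2); (-5, 2) → (5, 2); (-3, -5) → (3, -5); (0, 0) → (0, 0); (2, -1) → (-2, -1)
T2 translate by (4, 6): (-2, 2) → (2, 8); (5, 2) → (9, 8); (3, -5) → (7, 1); (0, 0) → (4, 6); (-2, -1) → (2, 5)
T3 scale by (3/2, -3): (2, 8) → (3, -24); (9, 8) → (27/2, -24); (7, 1) → (21/2, -3); (4, 6) → (6, -18); (2, 5) → (3, -15)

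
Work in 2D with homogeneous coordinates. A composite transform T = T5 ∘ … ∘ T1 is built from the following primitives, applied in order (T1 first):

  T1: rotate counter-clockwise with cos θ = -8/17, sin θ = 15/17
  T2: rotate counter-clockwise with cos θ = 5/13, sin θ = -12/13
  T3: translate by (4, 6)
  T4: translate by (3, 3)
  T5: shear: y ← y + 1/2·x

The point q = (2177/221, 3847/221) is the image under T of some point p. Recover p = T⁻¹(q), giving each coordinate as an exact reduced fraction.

p = (9/2, 0)

T1 = [-8/17 -15/17 0; 15/17 -8/17 0; 0 0 1]
T2·T1 = [140/221 -171/221 0; 171/221 140/221 0; 0 0 1]
T3·…·T1 = [140/221 -171/221 4; 171/221 140/221 6; 0 0 1]
T4·…·T1 = [140/221 -171/221 7; 171/221 140/221 9; 0 0 1]
T5·…·T1 = [140/221 -171/221 7; 241/221 109/442 25/2; 0 0 1]
det M = 1; M⁻¹ = [109/442 171/221 -2519/221; -241/221 140/221 -63/221; 0 0 1]
M⁻¹ · (2177/221, 3847/221)ᵀ = (9/2, 0)ᵀ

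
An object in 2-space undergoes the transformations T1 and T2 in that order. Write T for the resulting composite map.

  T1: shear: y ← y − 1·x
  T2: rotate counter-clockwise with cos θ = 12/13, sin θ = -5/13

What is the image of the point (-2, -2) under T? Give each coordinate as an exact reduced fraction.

T(p) = (-24/13, 10/13)

T1 shear: y ← y − 1·x: (-2, -2) → (-2, 0)
T2 rotate counter-clockwise with cos θ = 12/13, sin θ = -5/13: (-2, 0) → (-24/13, 10/13)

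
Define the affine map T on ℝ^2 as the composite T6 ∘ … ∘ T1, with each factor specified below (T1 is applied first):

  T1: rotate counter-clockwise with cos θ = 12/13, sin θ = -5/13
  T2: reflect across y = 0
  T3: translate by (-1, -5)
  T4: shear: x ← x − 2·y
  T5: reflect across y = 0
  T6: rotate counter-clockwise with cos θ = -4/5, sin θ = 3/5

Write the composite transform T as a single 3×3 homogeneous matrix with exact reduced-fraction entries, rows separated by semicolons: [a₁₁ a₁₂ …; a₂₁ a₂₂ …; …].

T = [7/65 -152/65 -51/5; 2/5 3/5 7/5; 0 0 1]

T1 = [12/13 5/13 0; -5/13 12/13 0; 0 0 1]
T2·T1 = [12/13 5/13 0; 5/13 -12/13 0; 0 0 1]
T3·…·T1 = [12/13 5/13 -1; 5/13 -12/13 -5; 0 0 1]
T4·…·T1 = [2/13 29/13 9; 5/13 -12/13 -5; 0 0 1]
T5·…·T1 = [2/13 29/13 9; -5/13 12/13 5; 0 0 1]
T6·…·T1 = [7/65 -152/65 -51/5; 2/5 3/5 7/5; 0 0 1]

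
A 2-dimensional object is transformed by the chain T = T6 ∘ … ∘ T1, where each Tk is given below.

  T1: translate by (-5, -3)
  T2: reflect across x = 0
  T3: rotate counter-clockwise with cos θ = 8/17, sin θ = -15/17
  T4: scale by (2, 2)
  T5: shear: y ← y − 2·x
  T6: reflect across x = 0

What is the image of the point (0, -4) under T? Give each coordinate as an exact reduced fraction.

T1 translate by (-5, -3): (0, -4) → (-5, -7)
T2 reflect across x = 0: (-5, -7) → (5, -7)
T3 rotate counter-clockwise with cos θ = 8/17, sin θ = -15/17: (5, -7) → (-65/17, -131/17)
T4 scale by (2, 2): (-65/17, -131/17) → (-130/17, -262/17)
T5 shear: y ← y − 2·x: (-130/17, -262/17) → (-130/17, -2/17)
T6 reflect across x = 0: (-130/17, -2/17) → (130/17, -2/17)

T(p) = (130/17, -2/17)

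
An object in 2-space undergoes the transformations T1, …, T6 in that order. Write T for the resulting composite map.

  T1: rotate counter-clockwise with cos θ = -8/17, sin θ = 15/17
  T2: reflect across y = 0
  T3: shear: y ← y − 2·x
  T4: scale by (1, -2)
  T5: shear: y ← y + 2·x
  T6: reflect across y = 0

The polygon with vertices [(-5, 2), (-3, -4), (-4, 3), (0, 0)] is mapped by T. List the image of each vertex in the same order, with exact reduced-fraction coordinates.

image vertices: (10/17, 122/17), (84/17, -478/17), (-13/17, 246/17), (0, 0)

T1 rotate counter-clockwise with cos θ = -8/17, sin θ = 15/17: (-5, 2) → (10/17, -91/17); (-3, -4) → (84/17, -13/17); (-4, 3) → (-13/17, -84/17); (0, 0) → (0, 0)
T2 reflect across y = 0: (10/17, -91/17) → (10/17, 91/17); (84/17, -13/17) → (84/17, 13/17); (-13/17, -84/17) → (-13/17, 84/17); (0, 0) → (0, 0)
T3 shear: y ← y − 2·x: (10/17, 91/17) → (10/17, 71/17); (84/17, 13/17) → (84/17, -155/17); (-13/17, 84/17) → (-13/17, 110/17); (0, 0) → (0, 0)
T4 scale by (1, -2): (10/17, 71/17) → (10/17, -142/17); (84/17, -155/17) → (84/17, 310/17); (-13/17, 110/17) → (-13/17, -220/17); (0, 0) → (0, 0)
T5 shear: y ← y + 2·x: (10/17, -142/17) → (10/17, -122/17); (84/17, 310/17) → (84/17, 478/17); (-13/17, -220/17) → (-13/17, -246/17); (0, 0) → (0, 0)
T6 reflect across y = 0: (10/17, -122/17) → (10/17, 122/17); (84/17, 478/17) → (84/17, -478/17); (-13/17, -246/17) → (-13/17, 246/17); (0, 0) → (0, 0)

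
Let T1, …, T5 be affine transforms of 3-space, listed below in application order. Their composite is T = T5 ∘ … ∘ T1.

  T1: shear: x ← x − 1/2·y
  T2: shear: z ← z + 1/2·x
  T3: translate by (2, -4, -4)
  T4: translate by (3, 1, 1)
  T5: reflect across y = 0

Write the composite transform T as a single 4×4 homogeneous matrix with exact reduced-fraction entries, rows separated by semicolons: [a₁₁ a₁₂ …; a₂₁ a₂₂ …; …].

T1 = [1 -1/2 0 0; 0 1 0 0; 0 0 1 0; 0 0 0 1]
T2·T1 = [1 -1/2 0 0; 0 1 0 0; 1/2 -1/4 1 0; 0 0 0 1]
T3·…·T1 = [1 -1/2 0 2; 0 1 0 -4; 1/2 -1/4 1 -4; 0 0 0 1]
T4·…·T1 = [1 -1/2 0 5; 0 1 0 -3; 1/2 -1/4 1 -3; 0 0 0 1]
T5·…·T1 = [1 -1/2 0 5; 0 -1 0 3; 1/2 -1/4 1 -3; 0 0 0 1]

T = [1 -1/2 0 5; 0 -1 0 3; 1/2 -1/4 1 -3; 0 0 0 1]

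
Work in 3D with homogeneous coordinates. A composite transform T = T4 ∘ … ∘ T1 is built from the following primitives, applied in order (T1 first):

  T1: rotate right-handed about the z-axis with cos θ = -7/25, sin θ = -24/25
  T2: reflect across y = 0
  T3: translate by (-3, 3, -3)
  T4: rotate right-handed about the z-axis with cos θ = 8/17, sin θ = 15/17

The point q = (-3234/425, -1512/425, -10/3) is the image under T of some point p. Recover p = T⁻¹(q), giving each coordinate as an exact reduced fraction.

T1 = [-7/25 24/25 0 0; -24/25 -7/25 0 0; 0 0 1 0; 0 0 0 1]
T2·T1 = [-7/25 24/25 0 0; 24/25 7/25 0 0; 0 0 1 0; 0 0 0 1]
T3·…·T1 = [-7/25 24/25 0 -3; 24/25 7/25 0 3; 0 0 1 -3; 0 0 0 1]
T4·…·T1 = [-416/425 87/425 0 -69/17; 87/425 416/425 0 -21/17; 0 0 1 -3; 0 0 0 1]
det M = -1; M⁻¹ = [-416/425 87/425 0 -93/25; 87/425 416/425 0 51/25; 0 0 1 3; 0 0 0 1]
M⁻¹ · (-3234/425, -1512/425, -10/3)ᵀ = (3, -3, -1/3)ᵀ

p = (3, -3, -1/3)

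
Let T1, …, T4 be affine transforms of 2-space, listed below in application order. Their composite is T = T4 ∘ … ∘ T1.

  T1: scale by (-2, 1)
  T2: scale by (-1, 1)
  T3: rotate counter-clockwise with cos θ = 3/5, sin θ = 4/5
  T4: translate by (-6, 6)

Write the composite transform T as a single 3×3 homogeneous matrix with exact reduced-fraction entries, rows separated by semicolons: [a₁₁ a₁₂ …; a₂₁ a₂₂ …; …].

T = [6/5 -4/5 -6; 8/5 3/5 6; 0 0 1]

T1 = [-2 0 0; 0 1 0; 0 0 1]
T2·T1 = [2 0 0; 0 1 0; 0 0 1]
T3·…·T1 = [6/5 -4/5 0; 8/5 3/5 0; 0 0 1]
T4·…·T1 = [6/5 -4/5 -6; 8/5 3/5 6; 0 0 1]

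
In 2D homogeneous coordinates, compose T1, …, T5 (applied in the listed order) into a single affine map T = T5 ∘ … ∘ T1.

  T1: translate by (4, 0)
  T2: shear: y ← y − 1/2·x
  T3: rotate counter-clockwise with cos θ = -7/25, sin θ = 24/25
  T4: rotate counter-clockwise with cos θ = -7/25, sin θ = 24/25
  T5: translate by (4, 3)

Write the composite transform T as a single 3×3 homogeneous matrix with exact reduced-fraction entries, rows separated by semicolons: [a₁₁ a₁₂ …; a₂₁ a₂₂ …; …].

T = [-139/125 336/625 -56/125; -29/250 -527/625 317/125; 0 0 1]

T1 = [1 0 4; 0 1 0; 0 0 1]
T2·T1 = [1 0 4; -1/2 1 -2; 0 0 1]
T3·…·T1 = [1/5 -24/25 4/5; 11/10 -7/25 22/5; 0 0 1]
T4·…·T1 = [-139/125 336/625 -556/125; -29/250 -527/625 -58/125; 0 0 1]
T5·…·T1 = [-139/125 336/625 -56/125; -29/250 -527/625 317/125; 0 0 1]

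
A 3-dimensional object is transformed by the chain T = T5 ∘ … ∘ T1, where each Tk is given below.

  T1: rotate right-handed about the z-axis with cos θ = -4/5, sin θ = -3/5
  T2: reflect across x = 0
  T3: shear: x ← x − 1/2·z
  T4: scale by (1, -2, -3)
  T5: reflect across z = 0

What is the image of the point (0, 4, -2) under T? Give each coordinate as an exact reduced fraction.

T(p) = (-7/5, 32/5, -6)

T1 rotate right-handed about the z-axis with cos θ = -4/5, sin θ = -3/5: (0, 4, -2) → (12/5, -16/5, -2)
T2 reflect across x = 0: (12/5, -16/5, -2) → (-12/5, -16/5, -2)
T3 shear: x ← x − 1/2·z: (-12/5, -16/5, -2) → (-7/5, -16/5, -2)
T4 scale by (1, -2, -3): (-7/5, -16/5, -2) → (-7/5, 32/5, 6)
T5 reflect across z = 0: (-7/5, 32/5, 6) → (-7/5, 32/5, -6)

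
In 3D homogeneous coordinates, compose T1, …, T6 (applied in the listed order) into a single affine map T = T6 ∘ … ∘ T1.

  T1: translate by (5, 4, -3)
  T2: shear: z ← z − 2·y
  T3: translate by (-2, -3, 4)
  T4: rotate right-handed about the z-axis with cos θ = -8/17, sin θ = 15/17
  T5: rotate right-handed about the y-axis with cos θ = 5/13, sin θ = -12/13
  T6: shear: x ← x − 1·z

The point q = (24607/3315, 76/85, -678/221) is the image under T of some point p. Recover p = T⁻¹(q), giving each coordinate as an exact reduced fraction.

p = (-5/3, -2/5, 1)

T1 = [1 0 0 5; 0 1 0 4; 0 0 1 -3; 0 0 0 1]
T2·T1 = [1 0 0 5; 0 1 0 4; 0 -2 1 -11; 0 0 0 1]
T3·…·T1 = [1 0 0 3; 0 1 0 1; 0 -2 1 -7; 0 0 0 1]
T4·…·T1 = [-8/17 -15/17 0 -39/17; 15/17 -8/17 0 37/17; 0 -2 1 -7; 0 0 0 1]
T5·…·T1 = [-40/221 333/221 -12/13 1233/221; 15/17 -8/17 0 37/17; -96/221 -350/221 5/13 -1063/221; 0 0 0 1]
T6·…·T1 = [56/221 683/221 -17/13 2296/221; 15/17 -8/17 0 37/17; -96/221 -350/221 5/13 -1063/221; 0 0 0 1]
det M = 1; M⁻¹ = [-40/221 15/17 -8/13 -3; -75/221 -8/17 -15/13 -1; -354/221 -16/17 -37/13 5; 0 0 0 1]
M⁻¹ · (24607/3315, 76/85, -678/221)ᵀ = (-5/3, -2/5, 1)ᵀ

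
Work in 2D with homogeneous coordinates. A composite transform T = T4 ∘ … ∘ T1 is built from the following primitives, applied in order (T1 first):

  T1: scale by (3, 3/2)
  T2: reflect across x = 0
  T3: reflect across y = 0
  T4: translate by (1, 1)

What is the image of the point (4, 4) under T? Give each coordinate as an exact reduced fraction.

T(p) = (-11, -5)

T1 scale by (3, 3/2): (4, 4) → (12, 6)
T2 reflect across x = 0: (12, 6) → (-12, 6)
T3 reflect across y = 0: (-12, 6) → (-12, -6)
T4 translate by (1, 1): (-12, -6) → (-11, -5)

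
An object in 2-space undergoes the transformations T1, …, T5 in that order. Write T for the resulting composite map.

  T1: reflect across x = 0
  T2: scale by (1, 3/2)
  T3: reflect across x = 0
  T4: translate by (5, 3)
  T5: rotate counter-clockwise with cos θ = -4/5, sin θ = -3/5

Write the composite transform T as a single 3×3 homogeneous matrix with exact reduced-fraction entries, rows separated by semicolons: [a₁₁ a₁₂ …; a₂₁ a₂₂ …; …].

T = [-4/5 9/10 -11/5; -3/5 -6/5 -27/5; 0 0 1]

T1 = [-1 0 0; 0 1 0; 0 0 1]
T2·T1 = [-1 0 0; 0 3/2 0; 0 0 1]
T3·…·T1 = [1 0 0; 0 3/2 0; 0 0 1]
T4·…·T1 = [1 0 5; 0 3/2 3; 0 0 1]
T5·…·T1 = [-4/5 9/10 -11/5; -3/5 -6/5 -27/5; 0 0 1]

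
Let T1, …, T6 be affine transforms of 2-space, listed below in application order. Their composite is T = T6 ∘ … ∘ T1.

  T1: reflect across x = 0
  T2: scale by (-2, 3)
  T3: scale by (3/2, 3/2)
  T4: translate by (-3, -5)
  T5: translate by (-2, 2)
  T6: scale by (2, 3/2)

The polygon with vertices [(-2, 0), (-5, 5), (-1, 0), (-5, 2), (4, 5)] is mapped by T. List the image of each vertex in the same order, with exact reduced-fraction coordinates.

image vertices: (-22, -9/2), (-40, 117/4), (-16, -9/2), (-40, 9), (14, 117/4)

T1 reflect across x = 0: (-2, 0) → (2, 0); (-5, 5) → (5, 5); (-1, 0) → (1, 0); (-5, 2) → (5, 2); (4, 5) → (-4, 5)
T2 scale by (-2, 3): (2, 0) → (-4, 0); (5, 5) → (-10, 15); (1, 0) → (-2, 0); (5, 2) → (-10, 6); (-4, 5) → (8, 15)
T3 scale by (3/2, 3/2): (-4, 0) → (-6, 0); (-10, 15) → (-15, 45/2); (-2, 0) → (-3, 0); (-10, 6) → (-15, 9); (8, 15) → (12, 45/2)
T4 translate by (-3, -5): (-6, 0) → (-9, -5); (-15, 45/2) → (-18, 35/2); (-3, 0) → (-6, -5); (-15, 9) → (-18, 4); (12, 45/2) → (9, 35/2)
T5 translate by (-2, 2): (-9, -5) → (-11, -3); (-18, 35/2) → (-20, 39/2); (-6, -5) → (-8, -3); (-18, 4) → (-20, 6); (9, 35/2) → (7, 39/2)
T6 scale by (2, 3/2): (-11, -3) → (-22, -9/2); (-20, 39/2) → (-40, 117/4); (-8, -3) → (-16, -9/2); (-20, 6) → (-40, 9); (7, 39/2) → (14, 117/4)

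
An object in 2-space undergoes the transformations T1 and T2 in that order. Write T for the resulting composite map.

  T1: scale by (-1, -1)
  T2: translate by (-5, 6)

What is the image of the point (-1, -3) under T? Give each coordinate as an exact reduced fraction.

T(p) = (-4, 9)

T1 scale by (-1, -1): (-1, -3) → (1, 3)
T2 translate by (-5, 6): (1, 3) → (-4, 9)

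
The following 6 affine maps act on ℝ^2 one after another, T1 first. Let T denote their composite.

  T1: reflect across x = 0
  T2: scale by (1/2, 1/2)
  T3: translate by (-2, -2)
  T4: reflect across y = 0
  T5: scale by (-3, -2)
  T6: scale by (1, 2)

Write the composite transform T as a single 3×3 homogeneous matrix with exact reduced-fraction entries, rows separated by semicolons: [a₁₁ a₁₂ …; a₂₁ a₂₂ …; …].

T1 = [-1 0 0; 0 1 0; 0 0 1]
T2·T1 = [-1/2 0 0; 0 1/2 0; 0 0 1]
T3·…·T1 = [-1/2 0 -2; 0 1/2 -2; 0 0 1]
T4·…·T1 = [-1/2 0 -2; 0 -1/2 2; 0 0 1]
T5·…·T1 = [3/2 0 6; 0 1 -4; 0 0 1]
T6·…·T1 = [3/2 0 6; 0 2 -8; 0 0 1]

T = [3/2 0 6; 0 2 -8; 0 0 1]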